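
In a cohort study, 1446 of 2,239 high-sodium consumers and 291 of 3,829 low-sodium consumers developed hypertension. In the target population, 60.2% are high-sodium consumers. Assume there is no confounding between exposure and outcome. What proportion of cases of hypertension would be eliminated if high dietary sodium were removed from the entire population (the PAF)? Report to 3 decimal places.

p₁ = P(outcome | exposed) = 1446/2239 = 0.64582
p₀ = P(outcome | unexposed) = 291/3829 = 0.075999
Overall risk P(Y=1) = π·p₁ + (1−π)·p₀ = 0.602×0.64582 + 0.398×0.075999 = 0.41903.
Under exogeneity, PAF = [P(Y=1) − p₀] / P(Y=1).
PAF = (0.41903 − 0.075999) / 0.41903 ≈ 0.8186

PAF ≈ 0.819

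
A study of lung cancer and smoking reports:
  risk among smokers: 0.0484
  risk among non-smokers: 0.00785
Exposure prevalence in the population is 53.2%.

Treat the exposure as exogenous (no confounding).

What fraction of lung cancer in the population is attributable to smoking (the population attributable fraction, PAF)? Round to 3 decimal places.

PAF ≈ 0.733

Let p₁ = 0.0484, p₀ = 0.00785.
Overall risk P(Y=1) = π·p₁ + (1−π)·p₀ = 0.532×0.0484 + 0.468×0.00785 = 0.029423.
Under exogeneity, PAF = [P(Y=1) − p₀] / P(Y=1).
PAF = (0.029423 − 0.00785) / 0.029423 ≈ 0.7332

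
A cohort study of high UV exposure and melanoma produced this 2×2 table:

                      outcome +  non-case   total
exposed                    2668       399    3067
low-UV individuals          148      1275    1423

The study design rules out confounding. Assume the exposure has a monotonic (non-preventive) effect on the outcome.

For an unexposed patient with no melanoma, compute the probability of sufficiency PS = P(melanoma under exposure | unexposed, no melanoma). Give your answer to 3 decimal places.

p₁ = P(outcome | exposed) = 2668/3067 = 0.86991
p₀ = P(outcome | unexposed) = 148/1423 = 0.10401
Under exogeneity and monotonicity, PS = (p₁ − p₀)/(1 − p₀).
PS = (0.86991 − 0.10401) / 0.89599 ≈ 0.8548

PS ≈ 0.855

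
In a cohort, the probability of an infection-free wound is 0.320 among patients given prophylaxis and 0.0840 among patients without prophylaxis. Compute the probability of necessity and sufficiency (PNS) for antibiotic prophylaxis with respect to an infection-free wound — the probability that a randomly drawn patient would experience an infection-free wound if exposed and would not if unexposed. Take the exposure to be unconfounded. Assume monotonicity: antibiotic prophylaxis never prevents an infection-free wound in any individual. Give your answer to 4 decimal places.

PNS ≈ 0.2360

Let p₁ = 0.32, p₀ = 0.084.
Under exogeneity and monotonicity, PNS = p₁ − p₀.
PNS = 0.32 − 0.084 = 0.236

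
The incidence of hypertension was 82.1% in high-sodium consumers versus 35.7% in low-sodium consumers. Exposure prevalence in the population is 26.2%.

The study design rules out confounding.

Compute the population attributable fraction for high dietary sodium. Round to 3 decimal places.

p₁ = 0.821, p₀ = 0.357.
Overall risk P(Y=1) = π·p₁ + (1−π)·p₀ = 0.262×0.821 + 0.738×0.357 = 0.47857.
Under exogeneity, PAF = [P(Y=1) − p₀] / P(Y=1).
PAF = (0.47857 − 0.357) / 0.47857 ≈ 0.2540

PAF ≈ 0.254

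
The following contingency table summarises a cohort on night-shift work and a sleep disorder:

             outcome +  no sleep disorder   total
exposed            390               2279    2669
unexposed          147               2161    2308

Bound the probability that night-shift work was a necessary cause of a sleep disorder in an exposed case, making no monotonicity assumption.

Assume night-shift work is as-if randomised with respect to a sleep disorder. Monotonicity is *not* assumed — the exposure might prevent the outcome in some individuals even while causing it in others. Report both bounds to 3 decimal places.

p₁ = P(outcome | exposed) = 390/2669 = 0.14612
p₀ = P(outcome | unexposed) = 147/2308 = 0.063692
Under exogeneity alone the bounds on PN are max{0,(p₁−p₀)/p₁} ≤ PN ≤ min{1,(1−p₀)/p₁}.
  lower = (p₁ − p₀)/p₁ = 0.082431 / 0.14612 ≈ 0.5641
  upper = min{1, (1 − p₀)/p₁} = 0.93631 / 0.14612 ≈ 6.4077 → capped at 1

0.564 ≤ PN ≤ 1.000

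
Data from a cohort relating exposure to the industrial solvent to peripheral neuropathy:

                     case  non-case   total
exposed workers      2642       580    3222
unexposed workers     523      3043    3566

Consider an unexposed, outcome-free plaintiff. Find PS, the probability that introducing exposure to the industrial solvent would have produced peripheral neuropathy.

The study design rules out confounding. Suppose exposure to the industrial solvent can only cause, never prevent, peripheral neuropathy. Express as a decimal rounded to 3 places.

p₁ = P(outcome | exposed) = 2642/3222 = 0.81999
p₀ = P(outcome | unexposed) = 523/3566 = 0.14666
Under exogeneity and monotonicity, PS = (p₁ − p₀)/(1 − p₀).
PS = (0.81999 − 0.14666) / 0.85334 ≈ 0.7890

PS ≈ 0.789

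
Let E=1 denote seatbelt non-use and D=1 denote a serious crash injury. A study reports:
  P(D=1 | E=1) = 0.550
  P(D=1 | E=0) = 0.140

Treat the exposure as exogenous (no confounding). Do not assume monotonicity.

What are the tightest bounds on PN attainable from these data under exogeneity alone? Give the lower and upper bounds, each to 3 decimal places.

Let p₁ = 0.55, p₀ = 0.14.
Under exogeneity alone the bounds on PN are max{0,(p₁−p₀)/p₁} ≤ PN ≤ min{1,(1−p₀)/p₁}.
  lower = (p₁ − p₀)/p₁ = 0.41 / 0.55 ≈ 0.7455
  upper = min{1, (1 − p₀)/p₁} = 0.86 / 0.55 ≈ 1.5636 → capped at 1

0.745 ≤ PN ≤ 1.000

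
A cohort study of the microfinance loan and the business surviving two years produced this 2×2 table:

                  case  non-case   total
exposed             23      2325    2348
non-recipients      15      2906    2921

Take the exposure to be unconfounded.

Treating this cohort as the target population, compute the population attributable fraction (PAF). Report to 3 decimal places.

p₁ = P(outcome | exposed) = 23/2348 = 0.0097956
p₀ = P(outcome | unexposed) = 15/2921 = 0.0051352
Exposure prevalence π = 2348/5269 = 0.44563; overall risk P(Y=1) = 0.007212.
Under exogeneity, PAF = [P(Y=1) − p₀]/P(Y=1).
PAF = (0.007212 − 0.0051352) / 0.007212 ≈ 0.2880

PAF ≈ 0.288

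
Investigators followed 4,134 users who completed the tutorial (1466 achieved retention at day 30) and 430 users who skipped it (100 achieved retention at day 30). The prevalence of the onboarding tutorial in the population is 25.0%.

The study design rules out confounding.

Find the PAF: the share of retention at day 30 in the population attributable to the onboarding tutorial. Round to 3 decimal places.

p₁ = P(outcome | exposed) = 1466/4134 = 0.35462
p₀ = P(outcome | unexposed) = 100/430 = 0.23256
Overall risk P(Y=1) = π·p₁ + (1−π)·p₀ = 0.25×0.35462 + 0.75×0.23256 = 0.26307.
Under exogeneity, PAF = [P(Y=1) − p₀] / P(Y=1).
PAF = (0.26307 − 0.23256) / 0.26307 ≈ 0.1160

PAF ≈ 0.116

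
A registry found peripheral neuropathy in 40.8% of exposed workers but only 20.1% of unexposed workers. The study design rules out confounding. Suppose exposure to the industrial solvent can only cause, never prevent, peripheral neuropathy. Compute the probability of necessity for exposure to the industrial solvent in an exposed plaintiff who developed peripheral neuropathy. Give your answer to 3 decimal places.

p₁ = 0.408, p₀ = 0.201.
Under exogeneity and monotonicity, PN = (p₁ − p₀) / p₁.
PN = (0.408 − 0.201) / 0.408 = 0.207 / 0.408 ≈ 0.5074

PN ≈ 0.507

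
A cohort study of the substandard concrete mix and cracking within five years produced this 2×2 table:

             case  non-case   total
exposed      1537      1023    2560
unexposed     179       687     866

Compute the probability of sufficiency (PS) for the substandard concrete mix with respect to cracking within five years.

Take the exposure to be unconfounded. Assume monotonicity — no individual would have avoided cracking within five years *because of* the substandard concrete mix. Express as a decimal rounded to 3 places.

p₁ = P(outcome | exposed) = 1537/2560 = 0.60039
p₀ = P(outcome | unexposed) = 179/866 = 0.2067
Under exogeneity and monotonicity, PS = (p₁ − p₀)/(1 − p₀).
PS = (0.60039 − 0.2067) / 0.7933 ≈ 0.4963

PS ≈ 0.496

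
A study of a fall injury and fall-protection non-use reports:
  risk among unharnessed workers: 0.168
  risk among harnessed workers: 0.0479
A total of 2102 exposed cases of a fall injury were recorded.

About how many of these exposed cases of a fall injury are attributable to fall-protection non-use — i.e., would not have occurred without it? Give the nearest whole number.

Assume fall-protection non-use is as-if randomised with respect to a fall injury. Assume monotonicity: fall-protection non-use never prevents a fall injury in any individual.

about 1503 cases

Let p₁ = 0.168, p₀ = 0.0479.
PN = (p₁ − p₀)/p₁ = (0.168 − 0.0479) / 0.168 ≈ 0.71488.
Attributable cases ≈ PN × (exposed cases) = 0.71488 × 2102 ≈ 1502.68.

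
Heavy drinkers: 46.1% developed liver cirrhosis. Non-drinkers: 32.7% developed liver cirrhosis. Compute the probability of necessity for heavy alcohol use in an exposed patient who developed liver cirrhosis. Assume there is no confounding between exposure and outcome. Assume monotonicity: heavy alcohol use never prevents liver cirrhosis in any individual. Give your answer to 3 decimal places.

PN ≈ 0.291

p₁ = 0.461, p₀ = 0.327.
Under exogeneity and monotonicity, PN = (p₁ − p₀) / p₁.
PN = (0.461 − 0.327) / 0.461 = 0.134 / 0.461 ≈ 0.2907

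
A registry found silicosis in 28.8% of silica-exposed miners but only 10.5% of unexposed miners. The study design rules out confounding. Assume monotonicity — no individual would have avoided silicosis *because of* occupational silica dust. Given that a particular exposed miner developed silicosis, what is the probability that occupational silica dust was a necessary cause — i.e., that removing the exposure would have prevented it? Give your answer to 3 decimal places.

p₁ = 0.288, p₀ = 0.105.
Under exogeneity and monotonicity, PN = (p₁ − p₀) / p₁.
PN = (0.288 − 0.105) / 0.288 = 0.183 / 0.288 ≈ 0.6354

PN ≈ 0.635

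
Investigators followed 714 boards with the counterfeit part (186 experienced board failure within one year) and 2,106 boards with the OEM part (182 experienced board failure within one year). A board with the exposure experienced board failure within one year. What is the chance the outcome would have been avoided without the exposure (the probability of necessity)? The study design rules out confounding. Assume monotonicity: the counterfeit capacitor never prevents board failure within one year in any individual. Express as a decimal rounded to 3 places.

PN ≈ 0.668

p₁ = P(outcome | exposed) = 186/714 = 0.2605
p₀ = P(outcome | unexposed) = 182/2106 = 0.08642
Under exogeneity and monotonicity, PN = (p₁ − p₀) / p₁.
PN = (0.2605 − 0.08642) / 0.2605 = 0.17408 / 0.2605 ≈ 0.6683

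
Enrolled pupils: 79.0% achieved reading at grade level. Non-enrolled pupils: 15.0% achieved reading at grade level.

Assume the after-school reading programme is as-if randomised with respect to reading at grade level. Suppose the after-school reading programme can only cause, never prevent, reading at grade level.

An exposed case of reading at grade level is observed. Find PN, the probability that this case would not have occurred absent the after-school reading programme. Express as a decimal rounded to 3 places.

PN ≈ 0.810

p₁ = 0.79, p₀ = 0.15.
Under exogeneity and monotonicity, PN = (p₁ − p₀) / p₁.
PN = (0.79 − 0.15) / 0.79 = 0.64 / 0.79 ≈ 0.8101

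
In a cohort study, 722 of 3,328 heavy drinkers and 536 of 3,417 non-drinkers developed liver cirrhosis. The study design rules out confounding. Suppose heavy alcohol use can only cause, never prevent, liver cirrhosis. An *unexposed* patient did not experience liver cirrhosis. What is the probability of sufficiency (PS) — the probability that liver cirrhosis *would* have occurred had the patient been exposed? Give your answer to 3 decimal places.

PS ≈ 0.071

p₁ = P(outcome | exposed) = 722/3328 = 0.21695
p₀ = P(outcome | unexposed) = 536/3417 = 0.15686
Under exogeneity and monotonicity, PS = (p₁ − p₀) / (1 − p₀).
PS = (0.21695 − 0.15686) / (1 − 0.15686) = 0.060084 / 0.84314 ≈ 0.0713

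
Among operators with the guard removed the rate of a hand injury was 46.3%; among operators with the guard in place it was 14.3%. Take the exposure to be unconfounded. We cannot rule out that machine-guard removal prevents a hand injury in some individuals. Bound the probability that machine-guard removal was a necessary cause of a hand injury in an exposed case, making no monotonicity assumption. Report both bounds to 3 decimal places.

0.691 ≤ PN ≤ 1.000

p₁ = 0.463, p₀ = 0.143.
Under exogeneity alone the bounds on PN are max{0,(p₁−p₀)/p₁} ≤ PN ≤ min{1,(1−p₀)/p₁}.
  lower = (p₁ − p₀)/p₁ = 0.32 / 0.463 ≈ 0.6911
  upper = min{1, (1 − p₀)/p₁} = 0.857 / 0.463 ≈ 1.8510 → capped at 1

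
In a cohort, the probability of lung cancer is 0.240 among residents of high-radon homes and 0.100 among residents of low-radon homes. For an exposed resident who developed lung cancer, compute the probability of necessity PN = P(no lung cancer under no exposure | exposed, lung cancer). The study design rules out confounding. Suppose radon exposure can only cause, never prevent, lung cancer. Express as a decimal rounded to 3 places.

Let p₁ = 0.24, p₀ = 0.1.
Under exogeneity and monotonicity, PN = (p₁ − p₀) / p₁.
PN = (0.24 − 0.1) / 0.24 = 0.14 / 0.24 ≈ 0.5833

PN ≈ 0.583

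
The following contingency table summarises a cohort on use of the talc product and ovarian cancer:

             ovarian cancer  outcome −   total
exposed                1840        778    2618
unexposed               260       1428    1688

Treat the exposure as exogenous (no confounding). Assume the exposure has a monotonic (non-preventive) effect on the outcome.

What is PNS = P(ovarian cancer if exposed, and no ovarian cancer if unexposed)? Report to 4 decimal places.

p₁ = P(outcome | exposed) = 1840/2618 = 0.70283
p₀ = P(outcome | unexposed) = 260/1688 = 0.15403
Under exogeneity and monotonicity, PNS = p₁ − p₀.
PNS = 0.70283 − 0.15403 = 0.5488

PNS ≈ 0.5488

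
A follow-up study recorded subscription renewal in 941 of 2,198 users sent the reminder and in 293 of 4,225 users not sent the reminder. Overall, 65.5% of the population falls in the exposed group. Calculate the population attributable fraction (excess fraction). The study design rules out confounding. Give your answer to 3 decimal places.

PAF ≈ 0.772

p₁ = P(outcome | exposed) = 941/2198 = 0.42812
p₀ = P(outcome | unexposed) = 293/4225 = 0.069349
Overall risk P(Y=1) = π·p₁ + (1−π)·p₀ = 0.655×0.42812 + 0.345×0.069349 = 0.30434.
Under exogeneity, PAF = [P(Y=1) − p₀] / P(Y=1).
PAF = (0.30434 − 0.069349) / 0.30434 ≈ 0.7721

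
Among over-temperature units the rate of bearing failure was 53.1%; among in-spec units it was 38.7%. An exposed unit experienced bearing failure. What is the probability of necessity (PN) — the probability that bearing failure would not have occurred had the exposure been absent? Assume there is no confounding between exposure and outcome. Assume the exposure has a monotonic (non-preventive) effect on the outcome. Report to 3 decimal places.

p₁ = 0.531, p₀ = 0.387.
Under exogeneity and monotonicity, PN = (p₁ − p₀) / p₁.
PN = (0.531 − 0.387) / 0.531 = 0.144 / 0.531 ≈ 0.2712

PN ≈ 0.271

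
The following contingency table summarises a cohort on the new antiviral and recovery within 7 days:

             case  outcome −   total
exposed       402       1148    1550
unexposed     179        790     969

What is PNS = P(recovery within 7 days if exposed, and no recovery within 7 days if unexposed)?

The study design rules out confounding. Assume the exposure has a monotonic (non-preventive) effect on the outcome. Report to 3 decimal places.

p₁ = P(outcome | exposed) = 402/1550 = 0.25935
p₀ = P(outcome | unexposed) = 179/969 = 0.18473
Under exogeneity and monotonicity, PNS = p₁ − p₀.
PNS = 0.25935 − 0.18473 = 0.074628

PNS ≈ 0.075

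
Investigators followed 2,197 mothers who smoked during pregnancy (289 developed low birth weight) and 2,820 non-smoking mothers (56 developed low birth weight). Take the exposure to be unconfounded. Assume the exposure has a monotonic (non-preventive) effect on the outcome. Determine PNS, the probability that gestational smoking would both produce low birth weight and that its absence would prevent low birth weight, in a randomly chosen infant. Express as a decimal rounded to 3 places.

PNS ≈ 0.112

p₁ = P(outcome | exposed) = 289/2197 = 0.13154
p₀ = P(outcome | unexposed) = 56/2820 = 0.019858
Under exogeneity and monotonicity, PNS = p₁ − p₀.
PNS = 0.13154 − 0.019858 = 0.11168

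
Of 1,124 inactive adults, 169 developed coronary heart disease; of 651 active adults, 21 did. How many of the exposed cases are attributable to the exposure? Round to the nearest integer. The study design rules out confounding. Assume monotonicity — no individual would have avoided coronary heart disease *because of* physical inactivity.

p₁ = P(outcome | exposed) = 169/1124 = 0.15036
p₀ = P(outcome | unexposed) = 21/651 = 0.032258
PN = (p₁ − p₀)/p₁ = (0.15036 − 0.032258) / 0.15036 ≈ 0.78546.
Attributable cases ≈ PN × (exposed cases) = 0.78546 × 169 ≈ 132.74.

about 133 cases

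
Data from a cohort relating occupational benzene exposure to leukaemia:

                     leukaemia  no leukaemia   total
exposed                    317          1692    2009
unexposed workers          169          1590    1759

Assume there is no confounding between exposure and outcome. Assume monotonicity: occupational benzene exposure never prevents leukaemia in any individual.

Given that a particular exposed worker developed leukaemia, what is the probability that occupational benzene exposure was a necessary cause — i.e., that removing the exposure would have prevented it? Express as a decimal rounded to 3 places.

PN ≈ 0.391

p₁ = P(outcome | exposed) = 317/2009 = 0.15779
p₀ = P(outcome | unexposed) = 169/1759 = 0.096077
Under exogeneity and monotonicity, PN = (p₁ − p₀) / p₁.
PN = (0.15779 − 0.096077) / 0.15779 = 0.061713 / 0.15779 ≈ 0.3911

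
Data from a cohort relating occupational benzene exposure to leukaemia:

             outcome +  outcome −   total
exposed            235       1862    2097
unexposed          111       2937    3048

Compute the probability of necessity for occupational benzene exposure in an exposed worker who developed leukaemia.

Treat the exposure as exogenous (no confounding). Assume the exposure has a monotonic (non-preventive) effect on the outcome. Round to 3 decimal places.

p₁ = P(outcome | exposed) = 235/2097 = 0.11206
p₀ = P(outcome | unexposed) = 111/3048 = 0.036417
Under exogeneity and monotonicity, PN = (p₁ − p₀)/p₁.
PN = (0.11206 − 0.036417) / 0.11206 ≈ 0.6750

PN ≈ 0.675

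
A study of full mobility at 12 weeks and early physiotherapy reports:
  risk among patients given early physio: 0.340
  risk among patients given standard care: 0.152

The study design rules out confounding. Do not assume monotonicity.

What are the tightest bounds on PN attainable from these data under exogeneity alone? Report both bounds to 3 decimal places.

0.553 ≤ PN ≤ 1.000

Let p₁ = 0.34, p₀ = 0.152.
Under exogeneity alone the bounds on PN are max{0,(p₁−p₀)/p₁} ≤ PN ≤ min{1,(1−p₀)/p₁}.
  lower = (p₁ − p₀)/p₁ = 0.188 / 0.34 ≈ 0.5529
  upper = min{1, (1 − p₀)/p₁} = 0.848 / 0.34 ≈ 2.4941 → capped at 1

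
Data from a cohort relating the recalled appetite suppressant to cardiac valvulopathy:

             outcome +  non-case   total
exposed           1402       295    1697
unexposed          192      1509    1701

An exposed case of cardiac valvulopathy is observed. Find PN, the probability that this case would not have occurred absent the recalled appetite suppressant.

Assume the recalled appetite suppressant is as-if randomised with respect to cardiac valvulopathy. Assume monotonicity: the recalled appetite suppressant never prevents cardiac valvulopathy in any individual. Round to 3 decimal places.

p₁ = P(outcome | exposed) = 1402/1697 = 0.82616
p₀ = P(outcome | unexposed) = 192/1701 = 0.11287
Under exogeneity and monotonicity, PN = (p₁ − p₀) / p₁.
PN = (0.82616 − 0.11287) / 0.82616 = 0.71329 / 0.82616 ≈ 0.8634

PN ≈ 0.863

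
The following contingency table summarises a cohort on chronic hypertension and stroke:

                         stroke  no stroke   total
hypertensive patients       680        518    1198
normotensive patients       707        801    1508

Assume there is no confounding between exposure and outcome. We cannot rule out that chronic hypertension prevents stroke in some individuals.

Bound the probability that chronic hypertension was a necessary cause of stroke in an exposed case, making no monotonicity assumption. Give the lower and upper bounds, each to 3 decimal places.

p₁ = P(outcome | exposed) = 680/1198 = 0.56761
p₀ = P(outcome | unexposed) = 707/1508 = 0.46883
Under exogeneity alone the bounds on PN are max{0,(p₁−p₀)/p₁} ≤ PN ≤ min{1,(1−p₀)/p₁}.
  lower = (p₁ − p₀)/p₁ = 0.09878 / 0.56761 ≈ 0.1740
  upper = min{1, (1 − p₀)/p₁} = 0.53117 / 0.56761 ≈ 0.9358

0.174 ≤ PN ≤ 0.936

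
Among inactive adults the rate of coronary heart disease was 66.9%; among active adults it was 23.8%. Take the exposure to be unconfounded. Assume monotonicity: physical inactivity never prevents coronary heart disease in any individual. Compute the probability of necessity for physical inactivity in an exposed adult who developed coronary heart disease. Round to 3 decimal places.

p₁ = 0.669, p₀ = 0.238.
Under exogeneity and monotonicity, PN = (p₁ − p₀) / p₁.
PN = (0.669 − 0.238) / 0.669 = 0.431 / 0.669 ≈ 0.6442

PN ≈ 0.644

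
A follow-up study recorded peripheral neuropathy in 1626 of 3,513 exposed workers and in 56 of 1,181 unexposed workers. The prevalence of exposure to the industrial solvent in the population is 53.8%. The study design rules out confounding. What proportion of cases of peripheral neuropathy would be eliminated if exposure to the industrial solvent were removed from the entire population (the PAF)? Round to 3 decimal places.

p₁ = P(outcome | exposed) = 1626/3513 = 0.46285
p₀ = P(outcome | unexposed) = 56/1181 = 0.047417
Overall risk P(Y=1) = π·p₁ + (1−π)·p₀ = 0.538×0.46285 + 0.462×0.047417 = 0.27092.
Under exogeneity, PAF = [P(Y=1) − p₀] / P(Y=1).
PAF = (0.27092 − 0.047417) / 0.27092 ≈ 0.8250

PAF ≈ 0.825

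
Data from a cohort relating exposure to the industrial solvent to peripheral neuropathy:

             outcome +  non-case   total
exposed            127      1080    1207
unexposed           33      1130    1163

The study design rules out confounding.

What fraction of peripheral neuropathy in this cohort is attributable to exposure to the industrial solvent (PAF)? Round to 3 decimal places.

p₁ = P(outcome | exposed) = 127/1207 = 0.10522
p₀ = P(outcome | unexposed) = 33/1163 = 0.028375
Exposure prevalence π = 1207/2370 = 0.50928; overall risk P(Y=1) = 0.067511.
Under exogeneity, PAF = [P(Y=1) − p₀]/P(Y=1).
PAF = (0.067511 − 0.028375) / 0.067511 ≈ 0.5797

PAF ≈ 0.580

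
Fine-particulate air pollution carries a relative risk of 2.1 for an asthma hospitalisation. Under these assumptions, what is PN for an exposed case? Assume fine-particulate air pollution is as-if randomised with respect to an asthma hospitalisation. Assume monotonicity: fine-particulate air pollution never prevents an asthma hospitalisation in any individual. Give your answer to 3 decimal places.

Under exogeneity and monotonicity, PN = (RR − 1) / RR = 1 − 1/RR.
PN = (2.1 − 1) / 2.1 = 1.1 / 2.1 ≈ 0.5238

PN ≈ 0.524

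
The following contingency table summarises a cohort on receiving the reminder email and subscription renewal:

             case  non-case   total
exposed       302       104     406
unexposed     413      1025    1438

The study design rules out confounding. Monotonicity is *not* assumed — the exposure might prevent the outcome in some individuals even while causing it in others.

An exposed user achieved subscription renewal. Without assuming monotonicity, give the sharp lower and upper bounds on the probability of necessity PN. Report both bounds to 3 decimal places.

p₁ = P(outcome | exposed) = 302/406 = 0.74384
p₀ = P(outcome | unexposed) = 413/1438 = 0.2872
Under exogeneity alone the bounds on PN are max{0,(p₁−p₀)/p₁} ≤ PN ≤ min{1,(1−p₀)/p₁}.
  lower = (p₁ − p₀)/p₁ = 0.45664 / 0.74384 ≈ 0.6139
  upper = min{1, (1 − p₀)/p₁} = 0.7128 / 0.74384 ≈ 0.9583

0.614 ≤ PN ≤ 0.958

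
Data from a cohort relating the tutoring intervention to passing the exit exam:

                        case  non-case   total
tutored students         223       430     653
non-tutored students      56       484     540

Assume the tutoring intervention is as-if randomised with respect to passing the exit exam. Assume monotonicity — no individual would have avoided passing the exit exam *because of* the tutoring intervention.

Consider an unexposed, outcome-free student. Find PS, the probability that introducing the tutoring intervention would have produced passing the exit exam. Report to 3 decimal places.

p₁ = P(outcome | exposed) = 223/653 = 0.3415
p₀ = P(outcome | unexposed) = 56/540 = 0.1037
Under exogeneity and monotonicity, PS = (p₁ − p₀)/(1 − p₀).
PS = (0.3415 − 0.1037) / 0.8963 ≈ 0.2653

PS ≈ 0.265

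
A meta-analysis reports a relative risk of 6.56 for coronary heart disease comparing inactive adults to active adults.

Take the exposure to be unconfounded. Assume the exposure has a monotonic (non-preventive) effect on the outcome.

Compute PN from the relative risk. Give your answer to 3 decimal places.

Under exogeneity and monotonicity, PN = (RR − 1) / RR = 1 − 1/RR.
PN = (6.56 − 1) / 6.56 = 5.56 / 6.56 ≈ 0.8476

PN ≈ 0.848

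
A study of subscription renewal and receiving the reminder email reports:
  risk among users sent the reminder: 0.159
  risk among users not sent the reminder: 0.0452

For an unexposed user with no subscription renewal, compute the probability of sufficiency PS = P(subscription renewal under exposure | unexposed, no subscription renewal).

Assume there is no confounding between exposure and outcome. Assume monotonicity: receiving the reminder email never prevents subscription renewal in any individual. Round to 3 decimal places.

Let p₁ = 0.159, p₀ = 0.0452.
Under exogeneity and monotonicity, PS = (p₁ − p₀) / (1 − p₀).
PS = (0.159 − 0.0452) / (1 − 0.0452) = 0.1138 / 0.9548 ≈ 0.1192

PS ≈ 0.119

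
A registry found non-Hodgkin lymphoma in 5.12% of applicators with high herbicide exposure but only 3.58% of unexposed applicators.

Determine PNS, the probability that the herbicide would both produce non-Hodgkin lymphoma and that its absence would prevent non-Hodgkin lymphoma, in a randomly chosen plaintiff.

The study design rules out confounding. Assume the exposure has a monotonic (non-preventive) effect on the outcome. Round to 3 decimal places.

PNS ≈ 0.015

p₁ = 0.0512, p₀ = 0.0358.
Under exogeneity and monotonicity, PNS = p₁ − p₀.
PNS = 0.0512 − 0.0358 = 0.0154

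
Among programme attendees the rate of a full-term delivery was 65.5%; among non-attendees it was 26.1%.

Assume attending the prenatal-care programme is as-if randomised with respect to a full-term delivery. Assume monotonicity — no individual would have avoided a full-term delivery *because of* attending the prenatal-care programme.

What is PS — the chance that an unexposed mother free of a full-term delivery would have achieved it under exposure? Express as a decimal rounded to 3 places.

PS ≈ 0.533

p₁ = 0.655, p₀ = 0.261.
Under exogeneity and monotonicity, PS = (p₁ − p₀) / (1 − p₀).
PS = (0.655 − 0.261) / (1 − 0.261) = 0.394 / 0.739 ≈ 0.5332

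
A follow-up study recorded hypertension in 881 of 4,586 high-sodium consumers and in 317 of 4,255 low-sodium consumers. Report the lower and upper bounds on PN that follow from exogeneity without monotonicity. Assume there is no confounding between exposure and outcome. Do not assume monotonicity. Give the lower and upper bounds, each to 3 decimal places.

0.612 ≤ PN ≤ 1.000

p₁ = P(outcome | exposed) = 881/4586 = 0.19211
p₀ = P(outcome | unexposed) = 317/4255 = 0.074501
Under exogeneity alone the bounds on PN are max{0,(p₁−p₀)/p₁} ≤ PN ≤ min{1,(1−p₀)/p₁}.
  lower = (p₁ − p₀)/p₁ = 0.11761 / 0.19211 ≈ 0.6122
  upper = min{1, (1 − p₀)/p₁} = 0.9255 / 0.19211 ≈ 4.8176 → capped at 1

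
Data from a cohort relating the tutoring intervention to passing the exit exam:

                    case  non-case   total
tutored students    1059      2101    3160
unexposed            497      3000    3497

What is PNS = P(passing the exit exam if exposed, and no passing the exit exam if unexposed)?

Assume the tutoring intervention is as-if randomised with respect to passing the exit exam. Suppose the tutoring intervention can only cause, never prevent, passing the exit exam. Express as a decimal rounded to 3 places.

p₁ = P(outcome | exposed) = 1059/3160 = 0.33513
p₀ = P(outcome | unexposed) = 497/3497 = 0.14212
Under exogeneity and monotonicity, PNS = p₁ − p₀.
PNS = 0.33513 − 0.14212 = 0.193

PNS ≈ 0.193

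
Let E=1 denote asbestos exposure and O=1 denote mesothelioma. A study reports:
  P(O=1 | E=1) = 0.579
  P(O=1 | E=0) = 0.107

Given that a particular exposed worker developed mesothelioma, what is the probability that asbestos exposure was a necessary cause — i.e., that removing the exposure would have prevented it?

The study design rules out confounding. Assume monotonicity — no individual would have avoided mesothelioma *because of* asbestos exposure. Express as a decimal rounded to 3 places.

PN ≈ 0.815

Let p₁ = 0.579, p₀ = 0.107.
Under exogeneity and monotonicity, PN = (p₁ − p₀) / p₁.
PN = (0.579 − 0.107) / 0.579 = 0.472 / 0.579 ≈ 0.8152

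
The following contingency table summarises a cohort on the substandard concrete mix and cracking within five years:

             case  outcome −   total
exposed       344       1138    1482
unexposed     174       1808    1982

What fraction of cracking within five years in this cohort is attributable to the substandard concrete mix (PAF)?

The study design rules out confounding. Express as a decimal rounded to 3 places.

PAF ≈ 0.413

p₁ = P(outcome | exposed) = 344/1482 = 0.23212
p₀ = P(outcome | unexposed) = 174/1982 = 0.08779
Exposure prevalence π = 1482/3464 = 0.42783; overall risk P(Y=1) = 0.14954.
Under exogeneity, PAF = [P(Y=1) − p₀]/P(Y=1).
PAF = (0.14954 − 0.08779) / 0.14954 ≈ 0.4129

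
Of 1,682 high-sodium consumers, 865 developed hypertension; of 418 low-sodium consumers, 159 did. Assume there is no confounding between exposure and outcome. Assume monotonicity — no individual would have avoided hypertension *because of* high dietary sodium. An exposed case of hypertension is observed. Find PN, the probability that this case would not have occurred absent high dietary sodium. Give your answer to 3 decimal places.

p₁ = P(outcome | exposed) = 865/1682 = 0.51427
p₀ = P(outcome | unexposed) = 159/418 = 0.38038
Under exogeneity and monotonicity, PN = (p₁ − p₀) / p₁.
PN = (0.51427 − 0.38038) / 0.51427 = 0.13389 / 0.51427 ≈ 0.2603

PN ≈ 0.260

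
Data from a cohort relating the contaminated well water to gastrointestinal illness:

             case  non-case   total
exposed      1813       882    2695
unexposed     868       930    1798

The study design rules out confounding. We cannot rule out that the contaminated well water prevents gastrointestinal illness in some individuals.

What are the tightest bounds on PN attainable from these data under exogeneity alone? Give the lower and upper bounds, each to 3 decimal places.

p₁ = P(outcome | exposed) = 1813/2695 = 0.67273
p₀ = P(outcome | unexposed) = 868/1798 = 0.48276
Under exogeneity alone the bounds on PN are max{0,(p₁−p₀)/p₁} ≤ PN ≤ min{1,(1−p₀)/p₁}.
  lower = (p₁ − p₀)/p₁ = 0.18997 / 0.67273 ≈ 0.2824
  upper = min{1, (1 − p₀)/p₁} = 0.51724 / 0.67273 ≈ 0.7689

0.282 ≤ PN ≤ 0.769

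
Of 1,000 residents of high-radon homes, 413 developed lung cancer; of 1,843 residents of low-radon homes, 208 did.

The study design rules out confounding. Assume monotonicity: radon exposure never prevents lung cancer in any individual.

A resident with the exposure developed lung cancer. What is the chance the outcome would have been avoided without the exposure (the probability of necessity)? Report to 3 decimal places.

PN ≈ 0.727

p₁ = P(outcome | exposed) = 413/1000 = 0.413
p₀ = P(outcome | unexposed) = 208/1843 = 0.11286
Under exogeneity and monotonicity, PN = (p₁ − p₀) / p₁.
PN = (0.413 − 0.11286) / 0.413 = 0.30014 / 0.413 ≈ 0.7267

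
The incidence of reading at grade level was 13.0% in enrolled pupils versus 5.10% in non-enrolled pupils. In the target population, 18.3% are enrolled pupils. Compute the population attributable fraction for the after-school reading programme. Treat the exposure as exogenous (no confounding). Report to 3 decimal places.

p₁ = 0.13, p₀ = 0.051.
Overall risk P(Y=1) = π·p₁ + (1−π)·p₀ = 0.183×0.13 + 0.817×0.051 = 0.065457.
Under exogeneity, PAF = [P(Y=1) − p₀] / P(Y=1).
PAF = (0.065457 − 0.051) / 0.065457 ≈ 0.2209

PAF ≈ 0.221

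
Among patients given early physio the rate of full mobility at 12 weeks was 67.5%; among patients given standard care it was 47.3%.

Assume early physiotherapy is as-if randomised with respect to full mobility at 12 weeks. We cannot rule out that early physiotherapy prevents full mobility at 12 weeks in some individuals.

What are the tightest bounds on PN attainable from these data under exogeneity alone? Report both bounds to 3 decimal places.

0.299 ≤ PN ≤ 0.781

p₁ = 0.675, p₀ = 0.473.
Under exogeneity alone the bounds on PN are max{0,(p₁−p₀)/p₁} ≤ PN ≤ min{1,(1−p₀)/p₁}.
  lower = (p₁ − p₀)/p₁ = 0.202 / 0.675 ≈ 0.2993
  upper = min{1, (1 − p₀)/p₁} = 0.527 / 0.675 ≈ 0.7807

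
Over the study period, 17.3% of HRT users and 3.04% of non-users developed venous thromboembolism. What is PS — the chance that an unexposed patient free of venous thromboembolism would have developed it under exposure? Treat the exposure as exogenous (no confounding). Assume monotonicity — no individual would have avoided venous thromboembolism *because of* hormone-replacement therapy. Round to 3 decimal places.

p₁ = 0.173, p₀ = 0.0304.
Under exogeneity and monotonicity, PS = (p₁ − p₀) / (1 − p₀).
PS = (0.173 − 0.0304) / (1 − 0.0304) = 0.1426 / 0.9696 ≈ 0.1471

PS ≈ 0.147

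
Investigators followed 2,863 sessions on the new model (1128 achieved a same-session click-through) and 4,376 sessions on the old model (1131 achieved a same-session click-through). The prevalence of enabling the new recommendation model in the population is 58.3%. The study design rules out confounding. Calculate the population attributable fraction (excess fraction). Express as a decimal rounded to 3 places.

p₁ = P(outcome | exposed) = 1128/2863 = 0.39399
p₀ = P(outcome | unexposed) = 1131/4376 = 0.25846
Overall risk P(Y=1) = π·p₁ + (1−π)·p₀ = 0.583×0.39399 + 0.417×0.25846 = 0.33747.
Under exogeneity, PAF = [P(Y=1) − p₀] / P(Y=1).
PAF = (0.33747 − 0.25846) / 0.33747 ≈ 0.2341

PAF ≈ 0.234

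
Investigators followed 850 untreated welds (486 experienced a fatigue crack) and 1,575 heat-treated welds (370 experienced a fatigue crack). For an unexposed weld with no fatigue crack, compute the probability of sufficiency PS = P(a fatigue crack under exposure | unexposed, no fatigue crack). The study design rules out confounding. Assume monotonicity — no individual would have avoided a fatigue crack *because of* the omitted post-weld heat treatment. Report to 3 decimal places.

PS ≈ 0.440

p₁ = P(outcome | exposed) = 486/850 = 0.57176
p₀ = P(outcome | unexposed) = 370/1575 = 0.23492
Under exogeneity and monotonicity, PS = (p₁ − p₀) / (1 − p₀).
PS = (0.57176 − 0.23492) / (1 − 0.23492) = 0.33684 / 0.76508 ≈ 0.4403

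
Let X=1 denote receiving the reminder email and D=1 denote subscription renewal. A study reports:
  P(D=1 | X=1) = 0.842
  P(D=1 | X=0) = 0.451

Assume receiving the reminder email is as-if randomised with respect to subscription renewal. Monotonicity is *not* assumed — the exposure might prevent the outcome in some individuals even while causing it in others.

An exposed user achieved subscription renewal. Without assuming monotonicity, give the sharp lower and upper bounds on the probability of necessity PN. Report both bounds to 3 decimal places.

0.464 ≤ PN ≤ 0.652

Let p₁ = 0.842, p₀ = 0.451.
Under exogeneity alone the bounds on PN are max{0,(p₁−p₀)/p₁} ≤ PN ≤ min{1,(1−p₀)/p₁}.
  lower = (p₁ − p₀)/p₁ = 0.391 / 0.842 ≈ 0.4644
  upper = min{1, (1 − p₀)/p₁} = 0.549 / 0.842 ≈ 0.6520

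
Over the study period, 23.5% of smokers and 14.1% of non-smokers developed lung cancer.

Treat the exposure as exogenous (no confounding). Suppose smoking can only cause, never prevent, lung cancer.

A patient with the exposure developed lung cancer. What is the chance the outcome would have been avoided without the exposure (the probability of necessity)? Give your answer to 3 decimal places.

PN ≈ 0.400

p₁ = 0.235, p₀ = 0.141.
Under exogeneity and monotonicity, PN = (p₁ − p₀) / p₁.
PN = (0.235 − 0.141) / 0.235 = 0.094 / 0.235 ≈ 0.4000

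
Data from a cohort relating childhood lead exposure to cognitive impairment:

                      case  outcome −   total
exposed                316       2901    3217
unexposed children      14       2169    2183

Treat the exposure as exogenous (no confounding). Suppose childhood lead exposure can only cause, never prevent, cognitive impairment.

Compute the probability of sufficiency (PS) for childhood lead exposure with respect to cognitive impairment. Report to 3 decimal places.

PS ≈ 0.092

p₁ = P(outcome | exposed) = 316/3217 = 0.098228
p₀ = P(outcome | unexposed) = 14/2183 = 0.0064132
Under exogeneity and monotonicity, PS = (p₁ − p₀) / (1 − p₀).
PS = (0.098228 − 0.0064132) / (1 − 0.0064132) = 0.091815 / 0.99359 ≈ 0.0924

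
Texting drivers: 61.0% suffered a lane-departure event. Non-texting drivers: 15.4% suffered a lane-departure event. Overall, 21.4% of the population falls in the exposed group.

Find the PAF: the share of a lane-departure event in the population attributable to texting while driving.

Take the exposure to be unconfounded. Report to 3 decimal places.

PAF ≈ 0.388

p₁ = 0.61, p₀ = 0.154.
Overall risk P(Y=1) = π·p₁ + (1−π)·p₀ = 0.214×0.61 + 0.786×0.154 = 0.25158.
Under exogeneity, PAF = [P(Y=1) − p₀] / P(Y=1).
PAF = (0.25158 − 0.154) / 0.25158 ≈ 0.3879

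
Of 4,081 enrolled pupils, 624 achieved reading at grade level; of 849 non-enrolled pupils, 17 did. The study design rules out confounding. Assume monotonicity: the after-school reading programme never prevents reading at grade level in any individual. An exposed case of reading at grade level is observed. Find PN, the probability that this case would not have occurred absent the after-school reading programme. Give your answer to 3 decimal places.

p₁ = P(outcome | exposed) = 624/4081 = 0.1529
p₀ = P(outcome | unexposed) = 17/849 = 0.020024
Under exogeneity and monotonicity, PN = (p₁ − p₀) / p₁.
PN = (0.1529 − 0.020024) / 0.1529 = 0.13288 / 0.1529 ≈ 0.8690

PN ≈ 0.869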